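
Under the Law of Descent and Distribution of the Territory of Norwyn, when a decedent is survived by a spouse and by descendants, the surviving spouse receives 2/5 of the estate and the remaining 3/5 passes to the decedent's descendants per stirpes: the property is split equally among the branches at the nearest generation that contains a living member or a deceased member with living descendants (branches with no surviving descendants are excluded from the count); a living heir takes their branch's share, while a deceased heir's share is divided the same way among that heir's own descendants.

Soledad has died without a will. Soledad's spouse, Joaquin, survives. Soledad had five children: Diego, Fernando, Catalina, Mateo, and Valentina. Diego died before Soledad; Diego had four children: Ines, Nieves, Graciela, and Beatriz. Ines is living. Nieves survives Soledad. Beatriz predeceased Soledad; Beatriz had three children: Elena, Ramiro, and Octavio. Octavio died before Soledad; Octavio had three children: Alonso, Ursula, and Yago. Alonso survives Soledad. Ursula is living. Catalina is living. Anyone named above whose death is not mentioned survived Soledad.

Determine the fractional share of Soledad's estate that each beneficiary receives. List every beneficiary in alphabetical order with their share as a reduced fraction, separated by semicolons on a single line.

Joaquin, as surviving spouse, takes 2/5.
The remaining 3/5 passes to Soledad's descendants per stirpes.
The 3/5 is divided into 5 equal shares of 3/25 among Diego, Fernando, Catalina, Mateo, Valentina.
Diego predeceased; the 3/25 allotted to Diego's branch passes to Diego's issue by representation.
The 3/25 is divided into 4 equal shares of 3/100 among Ines, Nieves, Graciela, Beatriz.
Ines is living and takes 3/100.
Nieves is living and takes 3/100.
Graciela is living and takes 3/100.
Beatriz predeceased; the 3/100 allotted to Beatriz's branch passes to Beatriz's issue by representation.
The 3/100 is divided into 3 equal shares of 1/100 among Elena, Ramiro, Octavio.
Elena is living and takes 1/100.
Ramiro is living and takes 1/100.
Octavio predeceased; the 1/100 allotted to Octavio's branch passes to Octavio's issue by representation.
The 1/100 is divided into 3 equal shares of 1/300 among Alonso, Ursula, Yago.
Alonso is living and takes 1/300.
Ursula is living and takes 1/300.
Yago is living and takes 1/300.
Fernando is living and takes 3/25.
Catalina is living and takes 3/25.
Mateo is living and takes 3/25.
Valentina is living and takes 3/25.

Alonso 1/300; Catalina 3/25; Elena 1/100; Fernando 3/25; Graciela 3/100; Ines 3/100; Joaquin 2/5; Mateo 3/25; Nieves 3/100; Ramiro 1/100; Ursula 1/300; Valentina 3/25; Yago 1/300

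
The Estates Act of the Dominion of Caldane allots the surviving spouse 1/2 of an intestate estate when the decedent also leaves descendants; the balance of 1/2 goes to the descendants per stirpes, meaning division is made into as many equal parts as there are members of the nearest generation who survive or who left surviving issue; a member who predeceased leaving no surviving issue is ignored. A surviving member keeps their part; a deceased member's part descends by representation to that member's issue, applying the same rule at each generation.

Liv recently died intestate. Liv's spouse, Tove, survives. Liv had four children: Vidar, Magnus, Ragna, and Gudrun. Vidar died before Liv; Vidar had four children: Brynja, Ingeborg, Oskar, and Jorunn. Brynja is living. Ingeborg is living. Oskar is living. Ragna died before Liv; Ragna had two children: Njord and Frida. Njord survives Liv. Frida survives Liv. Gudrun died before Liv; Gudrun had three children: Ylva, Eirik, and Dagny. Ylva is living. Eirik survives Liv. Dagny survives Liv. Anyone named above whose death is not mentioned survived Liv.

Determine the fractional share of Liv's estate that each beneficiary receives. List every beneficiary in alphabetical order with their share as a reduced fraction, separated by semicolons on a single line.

Brynja 1/32; Dagny 1/24; Eirik 1/24; Frida 1/16; Ingeborg 1/32; Jorunn 1/32; Magnus 1/8; Njord 1/16; Oskar 1/32; Tove 1/2; Ylva 1/24

Tove, as surviving spouse, takes 1/2.
The remaining 1/2 passes to Liv's descendants per stirpes.
The 1/2 is divided into 4 equal shares of 1/8 among Vidar, Magnus, Ragna, Gudrun.
Vidar predeceased; the 1/8 allotted to Vidar's branch passes to Vidar's issue by representation.
The 1/8 is divided into 4 equal shares of 1/32 among Brynja, Ingeborg, Oskar, Jorunn.
Brynja is living and takes 1/32.
Ingeborg is living and takes 1/32.
Oskar is living and takes 1/32.
Jorunn is living and takes 1/32.
Magnus is living and takes 1/8.
Ragna predeceased; the 1/8 allotted to Ragna's branch passes to Ragna's issue by representation.
The 1/8 is divided into 2 equal shares of 1/16 among Njord, Frida.
Njord is living and takes 1/16.
Frida is living and takes 1/16.
Gudrun predeceased; the 1/8 allotted to Gudrun's branch passes to Gudrun's issue by representation.
The 1/8 is divided into 3 equal shares of 1/24 among Ylva, Eirik, Dagny.
Ylva is living and takes 1/24.
Eirik is living and takes 1/24.
Dagny is living and takes 1/24.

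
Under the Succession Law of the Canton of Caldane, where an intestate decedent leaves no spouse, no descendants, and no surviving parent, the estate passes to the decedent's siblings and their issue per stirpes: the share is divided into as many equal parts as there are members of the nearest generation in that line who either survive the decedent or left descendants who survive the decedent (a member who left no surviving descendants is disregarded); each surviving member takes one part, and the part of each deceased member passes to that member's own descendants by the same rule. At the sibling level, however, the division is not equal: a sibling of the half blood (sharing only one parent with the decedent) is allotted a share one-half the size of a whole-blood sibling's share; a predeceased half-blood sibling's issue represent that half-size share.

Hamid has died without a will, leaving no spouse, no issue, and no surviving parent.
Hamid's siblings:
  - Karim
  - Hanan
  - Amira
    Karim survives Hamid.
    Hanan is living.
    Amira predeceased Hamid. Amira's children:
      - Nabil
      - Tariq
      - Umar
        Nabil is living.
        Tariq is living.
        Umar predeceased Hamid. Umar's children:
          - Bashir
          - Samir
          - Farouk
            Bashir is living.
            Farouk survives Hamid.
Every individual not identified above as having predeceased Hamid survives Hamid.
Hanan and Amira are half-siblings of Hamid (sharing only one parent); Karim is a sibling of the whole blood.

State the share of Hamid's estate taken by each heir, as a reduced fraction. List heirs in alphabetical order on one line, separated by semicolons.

No spouse, descendants, or parent survives, so the estate passes to Hamid's siblings per stirpes.
Half-blood siblings count for one-half the weight of whole-blood siblings at the initial division.
Dividing 1 in proportion to weights (total weight 2): Karim (weight 1) → 1/2; Hanan (weight 1/2) → 1/4; Amira (weight 1/2) → 1/4.
Karim is living and takes 1/2.
Hanan is living and takes 1/4.
Amira predeceased; the 1/4 allotted to Amira's branch passes to Amira's issue by representation.
The 1/4 is divided into 3 equal shares of 1/12 among Nabil, Tariq, Umar.
Nabil is living and takes 1/12.
Tariq is living and takes 1/12.
Umar predeceased; the 1/12 allotted to Umar's branch passes to Umar's issue by representation.
The 1/12 is divided into 3 equal shares of 1/36 among Bashir, Samir, Farouk.
Bashir is living and takes 1/36.
Samir is living and takes 1/36.
Farouk is living and takes 1/36.

Bashir 1/36; Farouk 1/36; Hanan 1/4; Karim 1/2; Nabil 1/12; Samir 1/36; Tariq 1/12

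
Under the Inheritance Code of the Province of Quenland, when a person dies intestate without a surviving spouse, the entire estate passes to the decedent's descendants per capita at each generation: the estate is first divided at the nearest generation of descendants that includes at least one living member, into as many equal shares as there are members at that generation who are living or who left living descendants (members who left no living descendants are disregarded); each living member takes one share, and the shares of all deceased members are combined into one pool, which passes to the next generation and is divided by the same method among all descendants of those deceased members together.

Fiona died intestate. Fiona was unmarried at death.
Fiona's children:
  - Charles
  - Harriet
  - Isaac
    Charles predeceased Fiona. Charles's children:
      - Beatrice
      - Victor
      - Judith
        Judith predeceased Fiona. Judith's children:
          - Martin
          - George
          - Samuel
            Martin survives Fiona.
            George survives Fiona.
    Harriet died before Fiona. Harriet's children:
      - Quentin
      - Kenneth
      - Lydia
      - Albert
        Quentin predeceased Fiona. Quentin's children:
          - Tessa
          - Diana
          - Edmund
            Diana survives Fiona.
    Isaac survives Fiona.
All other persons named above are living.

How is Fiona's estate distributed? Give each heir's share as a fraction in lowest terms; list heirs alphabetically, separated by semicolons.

Albert 2/21; Beatrice 2/21; Diana 2/63; Edmund 2/63; George 2/63; Isaac 1/3; Kenneth 2/21; Lydia 2/21; Martin 2/63; Samuel 2/63; Tessa 2/63; Victor 2/21

There is no surviving spouse, so the entire estate passes to Fiona's descendants per capita at each generation.
At generation 1 (Charles, Harriet, Isaac) there are 3 shares of (1)/3 = 1/3 each.
Living: Isaac — each takes 1/3.
Deceased: Charles and Harriet. Their combined 2/3 is pooled and carried to generation 2.
At generation 2 (Beatrice, Victor, Judith, Quentin, Kenneth, Lydia, Albert) there are 7 shares of (2/3)/7 = 2/21 each.
Living: Beatrice, Victor, Kenneth, Lydia, and Albert — each takes 2/21.
Deceased: Judith and Quentin. Their combined 4/21 is pooled and carried to generation 3.
At generation 3 (Martin, George, Samuel, Tessa, Diana, Edmund) there are 6 shares of (4/21)/6 = 2/63 each.
Living: Martin, George, Samuel, Tessa, Diana, and Edmund — each takes 2/63.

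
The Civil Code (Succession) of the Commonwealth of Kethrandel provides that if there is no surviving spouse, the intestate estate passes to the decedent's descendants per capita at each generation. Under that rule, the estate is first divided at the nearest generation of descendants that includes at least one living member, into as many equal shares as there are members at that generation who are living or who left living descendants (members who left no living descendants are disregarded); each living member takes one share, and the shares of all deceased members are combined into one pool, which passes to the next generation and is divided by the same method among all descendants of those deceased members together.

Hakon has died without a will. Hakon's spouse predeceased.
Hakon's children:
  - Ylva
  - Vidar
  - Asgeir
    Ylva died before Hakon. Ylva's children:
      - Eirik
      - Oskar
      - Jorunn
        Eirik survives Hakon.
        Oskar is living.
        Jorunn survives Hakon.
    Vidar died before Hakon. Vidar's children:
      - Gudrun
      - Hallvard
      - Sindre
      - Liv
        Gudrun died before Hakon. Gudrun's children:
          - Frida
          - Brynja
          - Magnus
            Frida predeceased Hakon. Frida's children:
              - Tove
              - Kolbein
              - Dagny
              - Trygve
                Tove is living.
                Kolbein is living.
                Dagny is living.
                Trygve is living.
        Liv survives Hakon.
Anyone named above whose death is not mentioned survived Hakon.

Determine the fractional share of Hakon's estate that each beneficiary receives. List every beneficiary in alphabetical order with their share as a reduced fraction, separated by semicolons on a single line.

There is no surviving spouse, so the entire estate passes to Hakon's descendants per capita at each generation.
At generation 1 (Ylva, Vidar, Asgeir) there are 3 shares of (1)/3 = 1/3 each.
Living: Asgeir — each takes 1/3.
Deceased: Ylva and Vidar. Their combined 2/3 is pooled and carried to generation 2.
At generation 2 (Eirik, Oskar, Jorunn, Gudrun, Hallvard, Sindre, Liv) there are 7 shares of (2/3)/7 = 2/21 each.
Living: Eirik, Oskar, Jorunn, Hallvard, Sindre, and Liv — each takes 2/21.
Deceased: Gudrun. That 2/21 share is carried to generation 3.
At generation 3 (Frida, Brynja, Magnus) there are 3 shares of (2/21)/3 = 2/63 each.
Living: Brynja and Magnus — each takes 2/63.
Deceased: Frida. That 2/63 share is carried to generation 4.
At generation 4 (Tove, Kolbein, Dagny, Trygve) there are 4 shares of (2/63)/4 = 1/126 each.
Living: Tove, Kolbein, Dagny, and Trygve — each takes 1/126.

Asgeir 1/3; Brynja 2/63; Dagny 1/126; Eirik 2/21; Hallvard 2/21; Jorunn 2/21; Kolbein 1/126; Liv 2/21; Magnus 2/63; Oskar 2/21; Sindre 2/21; Tove 1/126; Trygve 1/126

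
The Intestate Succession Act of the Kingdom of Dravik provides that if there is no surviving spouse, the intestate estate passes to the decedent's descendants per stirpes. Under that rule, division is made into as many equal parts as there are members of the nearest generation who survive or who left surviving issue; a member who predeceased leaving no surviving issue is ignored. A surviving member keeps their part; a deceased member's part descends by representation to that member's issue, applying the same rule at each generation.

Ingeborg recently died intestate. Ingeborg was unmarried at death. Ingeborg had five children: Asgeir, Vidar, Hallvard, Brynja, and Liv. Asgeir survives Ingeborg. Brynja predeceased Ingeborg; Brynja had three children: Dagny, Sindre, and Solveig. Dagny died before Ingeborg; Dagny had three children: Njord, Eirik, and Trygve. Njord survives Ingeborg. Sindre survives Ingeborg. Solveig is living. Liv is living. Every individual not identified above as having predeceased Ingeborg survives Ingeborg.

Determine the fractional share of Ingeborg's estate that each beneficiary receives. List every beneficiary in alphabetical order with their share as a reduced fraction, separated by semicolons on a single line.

There is no surviving spouse, so the entire estate passes to Ingeborg's descendants per stirpes.
The estate is divided into 5 equal shares of 1/5 among Asgeir, Vidar, Hallvard, Brynja, Liv.
Asgeir is living and takes 1/5.
Vidar is living and takes 1/5.
Hallvard is living and takes 1/5.
Brynja predeceased; the 1/5 allotted to Brynja's branch passes to Brynja's issue by representation.
The 1/5 is divided into 3 equal shares of 1/15 among Dagny, Sindre, Solveig.
Dagny predeceased; the 1/15 allotted to Dagny's branch passes to Dagny's issue by representation.
The 1/15 is divided into 3 equal shares of 1/45 among Njord, Eirik, Trygve.
Njord is living and takes 1/45.
Eirik is living and takes 1/45.
Trygve is living and takes 1/45.
Sindre is living and takes 1/15.
Solveig is living and takes 1/15.
Liv is living and takes 1/5.

Asgeir 1/5; Eirik 1/45; Hallvard 1/5; Liv 1/5; Njord 1/45; Sindre 1/15; Solveig 1/15; Trygve 1/45; Vidar 1/5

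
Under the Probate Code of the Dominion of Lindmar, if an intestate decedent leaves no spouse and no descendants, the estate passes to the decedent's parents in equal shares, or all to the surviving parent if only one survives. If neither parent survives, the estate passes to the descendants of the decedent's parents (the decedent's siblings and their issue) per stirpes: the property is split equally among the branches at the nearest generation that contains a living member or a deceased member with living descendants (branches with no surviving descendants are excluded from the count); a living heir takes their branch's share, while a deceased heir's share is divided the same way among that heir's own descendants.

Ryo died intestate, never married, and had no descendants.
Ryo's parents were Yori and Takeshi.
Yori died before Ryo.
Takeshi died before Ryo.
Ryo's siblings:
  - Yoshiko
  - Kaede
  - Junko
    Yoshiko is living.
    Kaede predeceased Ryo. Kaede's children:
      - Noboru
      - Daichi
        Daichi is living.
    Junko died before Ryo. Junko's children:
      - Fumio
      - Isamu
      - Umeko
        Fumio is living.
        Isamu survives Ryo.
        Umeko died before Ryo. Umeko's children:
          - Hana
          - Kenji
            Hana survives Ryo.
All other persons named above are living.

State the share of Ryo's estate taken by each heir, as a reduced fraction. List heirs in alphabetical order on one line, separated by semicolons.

Daichi 1/6; Fumio 1/9; Hana 1/18; Isamu 1/9; Kenji 1/18; Noboru 1/6; Yoshiko 1/3

Neither parent survives and there are no descendants, so the estate passes to Ryo's siblings and their issue per stirpes.
The estate is divided into 3 equal shares of 1/3 among Yoshiko, Kaede, Junko.
Yoshiko is living and takes 1/3.
Kaede predeceased; the 1/3 allotted to Kaede's branch passes to Kaede's issue by representation.
The 1/3 is divided into 2 equal shares of 1/6 among Noboru, Daichi.
Noboru is living and takes 1/6.
Daichi is living and takes 1/6.
Junko predeceased; the 1/3 allotted to Junko's branch passes to Junko's issue by representation.
The 1/3 is divided into 3 equal shares of 1/9 among Fumio, Isamu, Umeko.
Fumio is living and takes 1/9.
Isamu is living and takes 1/9.
Umeko predeceased; the 1/9 allotted to Umeko's branch passes to Umeko's issue by representation.
The 1/9 is divided into 2 equal shares of 1/18 among Hana, Kenji.
Hana is living and takes 1/18.
Kenji is living and takes 1/18.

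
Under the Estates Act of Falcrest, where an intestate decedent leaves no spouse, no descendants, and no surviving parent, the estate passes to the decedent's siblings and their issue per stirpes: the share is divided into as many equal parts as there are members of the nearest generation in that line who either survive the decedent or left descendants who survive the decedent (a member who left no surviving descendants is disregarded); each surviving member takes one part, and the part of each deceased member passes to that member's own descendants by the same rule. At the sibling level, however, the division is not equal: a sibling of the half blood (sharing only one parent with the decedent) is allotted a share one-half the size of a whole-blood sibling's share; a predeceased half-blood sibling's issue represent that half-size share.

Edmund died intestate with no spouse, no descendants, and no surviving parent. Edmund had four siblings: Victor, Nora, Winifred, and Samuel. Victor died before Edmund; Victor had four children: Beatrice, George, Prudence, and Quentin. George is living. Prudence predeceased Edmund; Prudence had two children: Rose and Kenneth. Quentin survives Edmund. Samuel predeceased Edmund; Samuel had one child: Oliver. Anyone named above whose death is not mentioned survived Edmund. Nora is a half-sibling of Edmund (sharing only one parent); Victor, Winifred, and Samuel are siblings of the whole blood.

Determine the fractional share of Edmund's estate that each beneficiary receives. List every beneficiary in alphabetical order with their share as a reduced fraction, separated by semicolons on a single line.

No spouse, descendants, or parent survives, so the estate passes to Edmund's siblings per stirpes.
Half-blood siblings count for one-half the weight of whole-blood siblings at the initial division.
Dividing 1 in proportion to weights (total weight 7/2): Victor (weight 1) → 2/7; Nora (weight 1/2) → 1/7; Winifred (weight 1) → 2/7; Samuel (weight 1) → 2/7.
Victor predeceased; the 2/7 allotted to Victor's branch passes to Victor's issue by representation.
The 2/7 is divided into 4 equal shares of 1/14 among Beatrice, George, Prudence, Quentin.
Beatrice is living and takes 1/14.
George is living and takes 1/14.
Prudence predeceased; the 1/14 allotted to Prudence's branch passes to Prudence's issue by representation.
The 1/14 is divided into 2 equal shares of 1/28 among Rose, Kenneth.
Rose is living and takes 1/28.
Kenneth is living and takes 1/28.
Quentin is living and takes 1/14.
Nora is living and takes 1/7.
Winifred is living and takes 2/7.
Samuel predeceased; the 2/7 allotted to Samuel's branch passes to Samuel's issue by representation.
Oliver is the sole taker at this level and receives the full 2/7.

Beatrice 1/14; George 1/14; Kenneth 1/28; Nora 1/7; Oliver 2/7; Quentin 1/14; Rose 1/28; Winifred 2/7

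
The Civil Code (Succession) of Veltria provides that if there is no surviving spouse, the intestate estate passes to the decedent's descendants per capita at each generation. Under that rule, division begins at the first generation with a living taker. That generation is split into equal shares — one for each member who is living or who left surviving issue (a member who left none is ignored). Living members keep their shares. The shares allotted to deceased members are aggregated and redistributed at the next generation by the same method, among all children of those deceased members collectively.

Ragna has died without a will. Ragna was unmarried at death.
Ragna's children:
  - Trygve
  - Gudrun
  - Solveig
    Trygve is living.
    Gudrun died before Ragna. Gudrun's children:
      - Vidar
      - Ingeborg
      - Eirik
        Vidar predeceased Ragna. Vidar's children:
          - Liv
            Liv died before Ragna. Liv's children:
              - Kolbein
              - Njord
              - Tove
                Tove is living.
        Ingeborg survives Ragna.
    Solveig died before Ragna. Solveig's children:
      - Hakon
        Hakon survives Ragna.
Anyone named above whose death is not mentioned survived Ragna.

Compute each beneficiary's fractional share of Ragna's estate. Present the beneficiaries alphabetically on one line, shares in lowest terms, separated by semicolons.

There is no surviving spouse, so the entire estate passes to Ragna's descendants per capita at each generation.
At generation 1 (Trygve, Gudrun, Solveig) there are 3 shares of (1)/3 = 1/3 each.
Living: Trygve — each takes 1/3.
Deceased: Gudrun and Solveig. Their combined 2/3 is pooled and carried to generation 2.
At generation 2 (Vidar, Ingeborg, Eirik, Hakon) there are 4 shares of (2/3)/4 = 1/6 each.
Living: Ingeborg, Eirik, and Hakon — each takes 1/6.
Deceased: Vidar. That 1/6 share is carried to generation 3.
At generation 3 (Liv) there are 1 shares of (1/6)/1 = 1/6 each.
Deceased: Liv. That 1/6 share is carried to generation 4.
At generation 4 (Kolbein, Njord, Tove) there are 3 shares of (1/6)/3 = 1/18 each.
Living: Kolbein, Njord, and Tove — each takes 1/18.

Eirik 1/6; Hakon 1/6; Ingeborg 1/6; Kolbein 1/18; Njord 1/18; Tove 1/18; Trygve 1/3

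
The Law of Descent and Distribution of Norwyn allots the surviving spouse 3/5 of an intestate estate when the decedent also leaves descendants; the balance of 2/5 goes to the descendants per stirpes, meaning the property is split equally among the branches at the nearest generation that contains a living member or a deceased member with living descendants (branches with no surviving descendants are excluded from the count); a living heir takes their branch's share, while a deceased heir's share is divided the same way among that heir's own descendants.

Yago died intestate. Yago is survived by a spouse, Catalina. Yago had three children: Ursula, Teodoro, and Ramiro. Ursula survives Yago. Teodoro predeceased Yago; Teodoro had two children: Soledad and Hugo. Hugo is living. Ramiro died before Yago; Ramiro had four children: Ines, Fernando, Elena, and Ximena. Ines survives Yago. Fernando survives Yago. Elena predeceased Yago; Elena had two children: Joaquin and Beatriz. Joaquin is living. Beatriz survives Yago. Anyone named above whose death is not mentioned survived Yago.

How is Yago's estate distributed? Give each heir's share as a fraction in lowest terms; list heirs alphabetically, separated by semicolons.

Catalina, as surviving spouse, takes 3/5.
The remaining 2/5 passes to Yago's descendants per stirpes.
The 2/5 is divided into 3 equal shares of 2/15 among Ursula, Teodoro, Ramiro.
Ursula is living and takes 2/15.
Teodoro predeceased; the 2/15 allotted to Teodoro's branch passes to Teodoro's issue by representation.
The 2/15 is divided into 2 equal shares of 1/15 among Soledad, Hugo.
Soledad is living and takes 1/15.
Hugo is living and takes 1/15.
Ramiro predeceased; the 2/15 allotted to Ramiro's branch passes to Ramiro's issue by representation.
The 2/15 is divided into 4 equal shares of 1/30 among Ines, Fernando, Elena, Ximena.
Ines is living and takes 1/30.
Fernando is living and takes 1/30.
Elena predeceased; the 1/30 allotted to Elena's branch passes to Elena's issue by representation.
The 1/30 is divided into 2 equal shares of 1/60 among Joaquin, Beatriz.
Joaquin is living and takes 1/60.
Beatriz is living and takes 1/60.
Ximena is living and takes 1/30.

Beatriz 1/60; Catalina 3/5; Fernando 1/30; Hugo 1/15; Ines 1/30; Joaquin 1/60; Soledad 1/15; Ursula 2/15; Ximena 1/30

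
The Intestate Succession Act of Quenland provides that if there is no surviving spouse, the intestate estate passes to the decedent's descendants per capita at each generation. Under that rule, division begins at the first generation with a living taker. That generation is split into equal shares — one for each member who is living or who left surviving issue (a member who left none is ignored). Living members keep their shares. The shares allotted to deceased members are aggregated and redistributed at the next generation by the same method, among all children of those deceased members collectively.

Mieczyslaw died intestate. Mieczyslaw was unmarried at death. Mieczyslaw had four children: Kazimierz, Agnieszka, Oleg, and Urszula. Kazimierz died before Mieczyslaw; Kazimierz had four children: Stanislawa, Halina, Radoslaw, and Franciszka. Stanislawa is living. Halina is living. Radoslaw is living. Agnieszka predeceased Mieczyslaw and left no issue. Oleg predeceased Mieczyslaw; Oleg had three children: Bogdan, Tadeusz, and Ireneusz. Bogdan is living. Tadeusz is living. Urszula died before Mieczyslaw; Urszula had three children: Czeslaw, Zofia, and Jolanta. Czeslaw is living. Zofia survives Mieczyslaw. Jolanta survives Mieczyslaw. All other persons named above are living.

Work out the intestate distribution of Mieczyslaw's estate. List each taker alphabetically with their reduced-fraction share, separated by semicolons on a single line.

Bogdan 1/10; Czeslaw 1/10; Franciszka 1/10; Halina 1/10; Ireneusz 1/10; Jolanta 1/10; Radoslaw 1/10; Stanislawa 1/10; Tadeusz 1/10; Zofia 1/10

There is no surviving spouse, so the entire estate passes to Mieczyslaw's descendants per capita at each generation.
No one at generation 1 (Kazimierz, Oleg, Urszula) is living; moving to the next generation.
At generation 2 (Stanislawa, Halina, Radoslaw, Franciszka, Bogdan, Tadeusz, Ireneusz, Czeslaw, Zofia, Jolanta) there are 10 shares of (1)/10 = 1/10 each.
Living: Stanislawa, Halina, Radoslaw, Franciszka, Bogdan, Tadeusz, Ireneusz, Czeslaw, Zofia, and Jolanta — each takes 1/10.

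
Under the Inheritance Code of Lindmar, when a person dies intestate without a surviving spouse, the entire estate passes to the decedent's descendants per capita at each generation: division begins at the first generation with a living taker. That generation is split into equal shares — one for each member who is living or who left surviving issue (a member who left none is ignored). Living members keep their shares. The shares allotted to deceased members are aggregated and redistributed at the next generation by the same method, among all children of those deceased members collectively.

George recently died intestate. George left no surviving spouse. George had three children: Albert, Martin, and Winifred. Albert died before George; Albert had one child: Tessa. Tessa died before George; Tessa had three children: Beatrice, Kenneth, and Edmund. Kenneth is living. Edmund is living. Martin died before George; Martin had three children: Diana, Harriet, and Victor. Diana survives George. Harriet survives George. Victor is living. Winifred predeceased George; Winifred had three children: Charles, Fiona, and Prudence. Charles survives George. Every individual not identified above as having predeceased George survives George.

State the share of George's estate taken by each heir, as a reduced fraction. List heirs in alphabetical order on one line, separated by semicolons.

There is no surviving spouse, so the entire estate passes to George's descendants per capita at each generation.
No one at generation 1 (Albert, Martin, Winifred) is living; moving to the next generation.
At generation 2 (Tessa, Diana, Harriet, Victor, Charles, Fiona, Prudence) there are 7 shares of (1)/7 = 1/7 each.
Living: Diana, Harriet, Victor, Charles, Fiona, and Prudence — each takes 1/7.
Deceased: Tessa. That 1/7 share is carried to generation 3.
At generation 3 (Beatrice, Kenneth, Edmund) there are 3 shares of (1/7)/3 = 1/21 each.
Living: Beatrice, Kenneth, and Edmund — each takes 1/21.

Beatrice 1/21; Charles 1/7; Diana 1/7; Edmund 1/21; Fiona 1/7; Harriet 1/7; Kenneth 1/21; Prudence 1/7; Victor 1/7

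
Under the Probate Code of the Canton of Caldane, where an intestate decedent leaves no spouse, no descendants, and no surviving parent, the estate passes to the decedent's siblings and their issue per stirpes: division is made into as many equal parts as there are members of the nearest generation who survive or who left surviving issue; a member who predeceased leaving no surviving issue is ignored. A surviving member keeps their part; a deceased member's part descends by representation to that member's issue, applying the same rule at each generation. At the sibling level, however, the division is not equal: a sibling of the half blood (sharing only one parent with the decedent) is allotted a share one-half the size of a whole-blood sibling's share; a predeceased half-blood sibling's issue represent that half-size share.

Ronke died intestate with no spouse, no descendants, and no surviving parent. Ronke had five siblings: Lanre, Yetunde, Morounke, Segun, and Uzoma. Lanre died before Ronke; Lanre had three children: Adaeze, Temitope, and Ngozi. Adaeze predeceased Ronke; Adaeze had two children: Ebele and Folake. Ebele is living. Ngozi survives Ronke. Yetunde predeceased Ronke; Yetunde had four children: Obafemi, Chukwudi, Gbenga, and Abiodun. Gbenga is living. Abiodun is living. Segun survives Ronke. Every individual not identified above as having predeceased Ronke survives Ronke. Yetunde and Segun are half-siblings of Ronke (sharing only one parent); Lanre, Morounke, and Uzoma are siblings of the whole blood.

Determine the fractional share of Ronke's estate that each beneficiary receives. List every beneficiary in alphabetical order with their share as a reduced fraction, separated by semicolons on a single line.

No spouse, descendants, or parent survives, so the estate passes to Ronke's siblings per stirpes.
Half-blood siblings count for one-half the weight of whole-blood siblings at the initial division.
Dividing 1 in proportion to weights (total weight 4): Lanre (weight 1) → 1/4; Yetunde (weight 1/2) → 1/8; Morounke (weight 1) → 1/4; Segun (weight 1/2) → 1/8; Uzoma (weight 1) → 1/4.
Lanre predeceased; the 1/4 allotted to Lanre's branch passes to Lanre's issue by representation.
The 1/4 is divided into 3 equal shares of 1/12 among Adaeze, Temitope, Ngozi.
Adaeze predeceased; the 1/12 allotted to Adaeze's branch passes to Adaeze's issue by representation.
The 1/12 is divided into 2 equal shares of 1/24 among Ebele, Folake.
Ebele is living and takes 1/24.
Folake is living and takes 1/24.
Temitope is living and takes 1/12.
Ngozi is living and takes 1/12.
Yetunde predeceased; the 1/8 allotted to Yetunde's branch passes to Yetunde's issue by representation.
The 1/8 is divided into 4 equal shares of 1/32 among Obafemi, Chukwudi, Gbenga, Abiodun.
Obafemi is living and takes 1/32.
Chukwudi is living and takes 1/32.
Gbenga is living and takes 1/32.
Abiodun is living and takes 1/32.
Morounke is living and takes 1/4.
Segun is living and takes 1/8.
Uzoma is living and takes 1/4.

Abiodun 1/32; Chukwudi 1/32; Ebele 1/24; Folake 1/24; Gbenga 1/32; Morounke 1/4; Ngozi 1/12; Obafemi 1/32; Segun 1/8; Temitope 1/12; Uzoma 1/4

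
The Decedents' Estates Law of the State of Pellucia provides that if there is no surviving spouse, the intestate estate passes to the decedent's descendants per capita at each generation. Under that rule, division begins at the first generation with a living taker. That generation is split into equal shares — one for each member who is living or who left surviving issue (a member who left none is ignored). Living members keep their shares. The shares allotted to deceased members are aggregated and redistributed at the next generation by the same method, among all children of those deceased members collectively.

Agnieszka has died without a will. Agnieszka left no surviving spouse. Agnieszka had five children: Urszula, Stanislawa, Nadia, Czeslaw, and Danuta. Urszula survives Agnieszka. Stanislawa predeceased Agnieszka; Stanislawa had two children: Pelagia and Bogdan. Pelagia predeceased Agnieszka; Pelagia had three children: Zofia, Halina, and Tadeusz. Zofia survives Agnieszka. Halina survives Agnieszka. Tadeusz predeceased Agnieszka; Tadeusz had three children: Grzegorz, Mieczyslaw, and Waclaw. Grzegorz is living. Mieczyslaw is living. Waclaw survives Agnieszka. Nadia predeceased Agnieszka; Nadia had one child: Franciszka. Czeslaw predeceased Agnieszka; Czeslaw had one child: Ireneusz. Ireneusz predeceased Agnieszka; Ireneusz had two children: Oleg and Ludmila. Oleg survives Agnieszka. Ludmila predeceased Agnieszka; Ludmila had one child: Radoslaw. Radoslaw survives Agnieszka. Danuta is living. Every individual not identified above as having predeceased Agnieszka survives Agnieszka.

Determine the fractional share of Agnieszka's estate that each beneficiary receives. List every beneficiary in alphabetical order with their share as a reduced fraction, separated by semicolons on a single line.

Bogdan 3/20; Danuta 1/5; Franciszka 3/20; Grzegorz 3/100; Halina 3/50; Mieczyslaw 3/100; Oleg 3/50; Radoslaw 3/100; Urszula 1/5; Waclaw 3/100; Zofia 3/50

There is no surviving spouse, so the entire estate passes to Agnieszka's descendants per capita at each generation.
At generation 1 (Urszula, Stanislawa, Nadia, Czeslaw, Danuta) there are 5 shares of (1)/5 = 1/5 each.
Living: Urszula and Danuta — each takes 1/5.
Deceased: Stanislawa, Nadia, and Czeslaw. Their combined 3/5 is pooled and carried to generation 2.
At generation 2 (Pelagia, Bogdan, Franciszka, Ireneusz) there are 4 shares of (3/5)/4 = 3/20 each.
Living: Bogdan and Franciszka — each takes 3/20.
Deceased: Pelagia and Ireneusz. Their combined 3/10 is pooled and carried to generation 3.
At generation 3 (Zofia, Halina, Tadeusz, Oleg, Ludmila) there are 5 shares of (3/10)/5 = 3/50 each.
Living: Zofia, Halina, and Oleg — each takes 3/50.
Deceased: Tadeusz and Ludmila. Their combined 3/25 is pooled and carried to generation 4.
At generation 4 (Grzegorz, Mieczyslaw, Waclaw, Radoslaw) there are 4 shares of (3/25)/4 = 3/100 each.
Living: Grzegorz, Mieczyslaw, Waclaw, and Radoslaw — each takes 3/100.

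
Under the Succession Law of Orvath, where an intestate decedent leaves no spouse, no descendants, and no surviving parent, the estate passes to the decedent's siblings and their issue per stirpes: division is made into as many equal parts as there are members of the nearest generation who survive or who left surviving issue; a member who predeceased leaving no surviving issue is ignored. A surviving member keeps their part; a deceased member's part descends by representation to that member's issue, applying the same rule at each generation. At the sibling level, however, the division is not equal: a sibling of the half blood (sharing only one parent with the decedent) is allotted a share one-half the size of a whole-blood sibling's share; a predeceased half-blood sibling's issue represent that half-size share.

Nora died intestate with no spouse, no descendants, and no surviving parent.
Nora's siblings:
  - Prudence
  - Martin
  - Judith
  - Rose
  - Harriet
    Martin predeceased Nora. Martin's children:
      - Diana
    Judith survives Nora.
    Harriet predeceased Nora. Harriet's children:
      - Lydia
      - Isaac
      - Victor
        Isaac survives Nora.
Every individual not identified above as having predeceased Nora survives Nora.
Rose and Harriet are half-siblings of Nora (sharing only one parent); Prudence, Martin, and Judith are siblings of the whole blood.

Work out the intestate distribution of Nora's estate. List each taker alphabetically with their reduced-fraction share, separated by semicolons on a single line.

Diana 1/4; Isaac 1/24; Judith 1/4; Lydia 1/24; Prudence 1/4; Rose 1/8; Victor 1/24

No spouse, descendants, or parent survives, so the estate passes to Nora's siblings per stirpes.
Half-blood siblings count for one-half the weight of whole-blood siblings at the initial division.
Dividing 1 in proportion to weights (total weight 4): Prudence (weight 1) → 1/4; Martin (weight 1) → 1/4; Judith (weight 1) → 1/4; Rose (weight 1/2) → 1/8; Harriet (weight 1/2) → 1/8.
Prudence is living and takes 1/4.
Martin predeceased; the 1/4 allotted to Martin's branch passes to Martin's issue by representation.
Diana is the sole taker at this level and receives the full 1/4.
Judith is living and takes 1/4.
Rose is living and takes 1/8.
Harriet predeceased; the 1/8 allotted to Harriet's branch passes to Harriet's issue by representation.
The 1/8 is divided into 3 equal shares of 1/24 among Lydia, Isaac, Victor.
Lydia is living and takes 1/24.
Isaac is living and takes 1/24.
Victor is living and takes 1/24.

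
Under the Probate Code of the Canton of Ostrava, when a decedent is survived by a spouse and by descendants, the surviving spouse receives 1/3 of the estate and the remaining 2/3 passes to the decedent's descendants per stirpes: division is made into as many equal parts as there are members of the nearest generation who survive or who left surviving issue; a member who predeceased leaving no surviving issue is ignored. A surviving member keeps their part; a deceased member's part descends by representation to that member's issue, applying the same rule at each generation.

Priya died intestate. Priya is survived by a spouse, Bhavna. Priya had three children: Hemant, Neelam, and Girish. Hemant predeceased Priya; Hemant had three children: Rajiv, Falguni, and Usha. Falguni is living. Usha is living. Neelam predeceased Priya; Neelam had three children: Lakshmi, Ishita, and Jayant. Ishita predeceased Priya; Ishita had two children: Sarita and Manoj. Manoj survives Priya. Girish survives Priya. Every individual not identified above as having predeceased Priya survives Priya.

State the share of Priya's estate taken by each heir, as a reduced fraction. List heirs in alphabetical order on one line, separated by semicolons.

Bhavna 1/3; Falguni 2/27; Girish 2/9; Jayant 2/27; Lakshmi 2/27; Manoj 1/27; Rajiv 2/27; Sarita 1/27; Usha 2/27

Bhavna, as surviving spouse, takes 1/3.
The remaining 2/3 passes to Priya's descendants per stirpes.
The 2/3 is divided into 3 equal shares of 2/9 among Hemant, Neelam, Girish.
Hemant predeceased; the 2/9 allotted to Hemant's branch passes to Hemant's issue by representation.
The 2/9 is divided into 3 equal shares of 2/27 among Rajiv, Falguni, Usha.
Rajiv is living and takes 2/27.
Falguni is living and takes 2/27.
Usha is living and takes 2/27.
Neelam predeceased; the 2/9 allotted to Neelam's branch passes to Neelam's issue by representation.
The 2/9 is divided into 3 equal shares of 2/27 among Lakshmi, Ishita, Jayant.
Lakshmi is living and takes 2/27.
Ishita predeceased; the 2/27 allotted to Ishita's branch passes to Ishita's issue by representation.
The 2/27 is divided into 2 equal shares of 1/27 among Sarita, Manoj.
Sarita is living and takes 1/27.
Manoj is living and takes 1/27.
Jayant is living and takes 2/27.
Girish is living and takes 2/9.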